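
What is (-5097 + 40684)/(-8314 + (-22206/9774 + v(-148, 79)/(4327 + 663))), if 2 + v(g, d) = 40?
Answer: -144638201385/33800250514 ≈ -4.2792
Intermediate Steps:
v(g, d) = 38 (v(g, d) = -2 + 40 = 38)
(-5097 + 40684)/(-8314 + (-22206/9774 + v(-148, 79)/(4327 + 663))) = (-5097 + 40684)/(-8314 + (-22206/9774 + 38/(4327 + 663))) = 35587/(-8314 + (-22206*1/9774 + 38/4990)) = 35587/(-8314 + (-3701/1629 + 38*(1/4990))) = 35587/(-8314 + (-3701/1629 + 19/2495)) = 35587/(-8314 - 9203044/4064355) = 35587/(-33800250514/4064355) = 35587*(-4064355/33800250514) = -144638201385/33800250514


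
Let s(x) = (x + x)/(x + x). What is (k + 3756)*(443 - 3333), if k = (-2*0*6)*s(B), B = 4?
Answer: -10854840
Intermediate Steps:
s(x) = 1 (s(x) = (2*x)/((2*x)) = (2*x)*(1/(2*x)) = 1)
k = 0 (k = (-2*0*6)*1 = (0*6)*1 = 0*1 = 0)
(k + 3756)*(443 - 3333) = (0 + 3756)*(443 - 3333) = 3756*(-2890) = -10854840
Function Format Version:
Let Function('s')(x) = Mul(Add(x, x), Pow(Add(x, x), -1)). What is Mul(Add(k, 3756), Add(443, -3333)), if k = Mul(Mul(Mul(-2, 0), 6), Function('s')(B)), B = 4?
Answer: -10854840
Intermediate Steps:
Function('s')(x) = 1 (Function('s')(x) = Mul(Mul(2, x), Pow(Mul(2, x), -1)) = Mul(Mul(2, x), Mul(Rational(1, 2), Pow(x, -1))) = 1)
k = 0 (k = Mul(Mul(Mul(-2, 0), 6), 1) = Mul(Mul(0, 6), 1) = Mul(0, 1) = 0)
Mul(Add(k, 3756), Add(443, -3333)) = Mul(Add(0, 3756), Add(443, -3333)) = Mul(3756, -2890) = -10854840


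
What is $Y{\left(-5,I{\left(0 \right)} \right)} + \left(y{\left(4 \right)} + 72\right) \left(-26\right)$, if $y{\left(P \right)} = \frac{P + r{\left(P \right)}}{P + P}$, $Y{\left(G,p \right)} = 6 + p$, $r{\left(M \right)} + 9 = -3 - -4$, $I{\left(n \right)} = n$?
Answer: $-1853$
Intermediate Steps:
$r{\left(M \right)} = -8$ ($r{\left(M \right)} = -9 - -1 = -9 + \left(-3 + 4\right) = -9 + 1 = -8$)
$y{\left(P \right)} = \frac{-8 + P}{2 P}$ ($y{\left(P \right)} = \frac{P - 8}{P + P} = \frac{-8 + P}{2 P}$)
$Y{\left(-5,I{\left(0 \right)} \right)} + \left(y{\left(4 \right)} + 72\right) \left(-26\right) = \left(6 + 0\right) + \left(\frac{-8 + 4}{2 \cdot 4} + 72\right) \left(-26\right) = 6 + \left(\frac{1}{2} \cdot \frac{1}{4} \left(-4\right) + 72\right) \left(-26\right) = 6 + \left(- \frac{1}{2} + 72\right) \left(-26\right) = 6 + \frac{143}{2} \left(-26\right) = 6 - 1859 = -1853$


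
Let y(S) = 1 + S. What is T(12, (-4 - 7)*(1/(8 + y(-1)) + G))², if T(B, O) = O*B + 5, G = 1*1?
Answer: 82369/4 ≈ 20592.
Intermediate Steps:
G = 1
T(B, O) = 5 + B*O (T(B, O) = B*O + 5 = 5 + B*O)
T(12, (-4 - 7)*(1/(8 + y(-1)) + G))² = (5 + 12*((-4 - 7)*(1/(8 + (1 - 1)) + 1)))² = (5 + 12*(-11*(1/(8 + 0) + 1)))² = (5 + 12*(-11*(1/8 + 1)))² = (5 + 12*(-11*(⅛ + 1)))² = (5 + 12*(-11*9/8))² = (5 + 12*(-99/8))² = (5 - 297/2)² = (-287/2)² = 82369/4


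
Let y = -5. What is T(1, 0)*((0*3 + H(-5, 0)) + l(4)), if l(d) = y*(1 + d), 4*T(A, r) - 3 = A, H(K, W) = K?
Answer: -30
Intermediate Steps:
T(A, r) = 3/4 + A/4
l(d) = -5 - 5*d (l(d) = -5*(1 + d) = -5 - 5*d)
T(1, 0)*((0*3 + H(-5, 0)) + l(4)) = (3/4 + (1/4)*1)*((0*3 - 5) + (-5 - 5*4)) = (3/4 + 1/4)*((0 - 5) + (-5 - 20)) = 1*(-5 - 25) = 1*(-30) = -30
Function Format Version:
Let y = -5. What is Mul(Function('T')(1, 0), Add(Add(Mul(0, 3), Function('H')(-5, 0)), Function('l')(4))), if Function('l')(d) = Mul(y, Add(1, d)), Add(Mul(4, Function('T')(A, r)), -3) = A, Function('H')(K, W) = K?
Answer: -30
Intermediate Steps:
Function('T')(A, r) = Add(Rational(3, 4), Mul(Rational(1, 4), A))
Function('l')(d) = Add(-5, Mul(-5, d)) (Function('l')(d) = Mul(-5, Add(1, d)) = Add(-5, Mul(-5, d)))
Mul(Function('T')(1, 0), Add(Add(Mul(0, 3), Function('H')(-5, 0)), Function('l')(4))) = Mul(Add(Rational(3, 4), Mul(Rational(1, 4), 1)), Add(Add(Mul(0, 3), -5), Add(-5, Mul(-5, 4)))) = Mul(Add(Rational(3, 4), Rational(1, 4)), Add(Add(0, -5), Add(-5, -20))) = Mul(1, Add(-5, -25)) = Mul(1, -30) = -30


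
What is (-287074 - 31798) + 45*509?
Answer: -295967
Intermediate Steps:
(-287074 - 31798) + 45*509 = -318872 + 22905 = -295967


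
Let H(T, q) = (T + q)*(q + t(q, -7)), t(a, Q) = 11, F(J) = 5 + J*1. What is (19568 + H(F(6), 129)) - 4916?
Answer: 34252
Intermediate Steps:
F(J) = 5 + J
H(T, q) = (11 + q)*(T + q) (H(T, q) = (T + q)*(q + 11) = (T + q)*(11 + q) = (11 + q)*(T + q))
(19568 + H(F(6), 129)) - 4916 = (19568 + (129**2 + 11*(5 + 6) + 11*129 + (5 + 6)*129)) - 4916 = (19568 + (16641 + 11*11 + 1419 + 11*129)) - 4916 = (19568 + (16641 + 121 + 1419 + 1419)) - 4916 = (19568 + 19600) - 4916 = 39168 - 4916 = 34252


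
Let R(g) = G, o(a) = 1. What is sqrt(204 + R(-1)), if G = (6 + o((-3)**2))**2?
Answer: sqrt(253) ≈ 15.906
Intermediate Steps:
G = 49 (G = (6 + 1)**2 = 7**2 = 49)
R(g) = 49
sqrt(204 + R(-1)) = sqrt(204 + 49) = sqrt(253)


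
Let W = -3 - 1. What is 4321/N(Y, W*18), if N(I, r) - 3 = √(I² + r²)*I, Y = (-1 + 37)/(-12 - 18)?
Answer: -2700625/1553757 - 432100*√3601/517919 ≈ -51.803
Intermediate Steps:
W = -4
Y = -6/5 (Y = 36/(-30) = 36*(-1/30) = -6/5 ≈ -1.2000)
N(I, r) = 3 + I*√(I² + r²) (N(I, r) = 3 + √(I² + r²)*I = 3 + I*√(I² + r²))
4321/N(Y, W*18) = 4321/(3 - 6*√((-6/5)² + (-4*18)²)/5) = 4321/(3 - 6*√(36/25 + (-72)²)/5) = 4321/(3 - 6*√(36/25 + 5184)/5) = 4321/(3 - 36*√3601/25)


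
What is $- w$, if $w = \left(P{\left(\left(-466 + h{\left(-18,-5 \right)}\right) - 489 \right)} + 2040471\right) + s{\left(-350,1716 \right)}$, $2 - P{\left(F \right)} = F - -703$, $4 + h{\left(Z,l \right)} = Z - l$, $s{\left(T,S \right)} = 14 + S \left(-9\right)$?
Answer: $-2025312$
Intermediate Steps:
$s{\left(T,S \right)} = 14 - 9 S$
$h{\left(Z,l \right)} = -4 + Z - l$ ($h{\left(Z,l \right)} = -4 + \left(Z - l\right) = -4 + Z - l$)
$P{\left(F \right)} = -701 - F$ ($P{\left(F \right)} = 2 - \left(F - -703\right) = 2 - \left(F + 703\right) = 2 - \left(703 + F\right) = -701 - F$)
$w = 2025312$ ($w = \left(\left(-701 - \left(\left(-466 - 17\right) - 489\right)\right) + 2040471\right) + \left(14 - 15444\right) = \left(\left(-701 - \left(\left(-466 - 17\right) - 489\right)\right) + 2040471\right) - 15430 = \left(\left(-701 - \left(-483 - 489\right)\right) + 2040471\right) - 15430 = \left(\left(-701 - -972\right) + 2040471\right) - 15430 = \left(\left(-701 + 972\right) + 2040471\right) - 15430 = \left(271 + 2040471\right) - 15430 = 2040742 - 15430 = 2025312$)
$- w = \left(-1\right) 2025312 = -2025312$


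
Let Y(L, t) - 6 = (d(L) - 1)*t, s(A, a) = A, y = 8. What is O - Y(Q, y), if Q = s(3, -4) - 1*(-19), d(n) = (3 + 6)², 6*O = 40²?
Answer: -1138/3 ≈ -379.33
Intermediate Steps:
O = 800/3 (O = (⅙)*40² = (⅙)*1600 = 800/3 ≈ 266.67)
d(n) = 81 (d(n) = 9² = 81)
Q = 22 (Q = 3 - 1*(-19) = 3 + 19 = 22)
Y(L, t) = 6 + 80*t (Y(L, t) = 6 + (81 - 1)*t = 6 + 80*t)
O - Y(Q, y) = 800/3 - (6 + 80*8) = 800/3 - (6 + 640) = 800/3 - 1*646 = 800/3 - 646 = -1138/3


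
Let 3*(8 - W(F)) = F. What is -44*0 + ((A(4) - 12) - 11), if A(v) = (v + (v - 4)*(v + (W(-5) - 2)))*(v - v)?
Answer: -23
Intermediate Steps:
W(F) = 8 - F/3
A(v) = 0 (A(v) = (v + (v - 4)*(v + ((8 - ⅓*(-5)) - 2)))*(v - v) = (v + (-4 + v)*(v + ((8 + 5/3) - 2)))*0 = (v + (-4 + v)*(v + (29/3 - 2)))*0 = (v + (-4 + v)*(v + 23/3))*0 = (v + (-4 + v)*(23/3 + v))*0 = 0)
-44*0 + ((A(4) - 12) - 11) = -44*0 + ((0 - 12) - 11) = 0 + (-12 - 11) = 0 - 23 = -23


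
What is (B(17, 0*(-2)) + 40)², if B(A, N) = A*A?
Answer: 108241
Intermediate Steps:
B(A, N) = A²
(B(17, 0*(-2)) + 40)² = (17² + 40)² = (289 + 40)² = 329² = 108241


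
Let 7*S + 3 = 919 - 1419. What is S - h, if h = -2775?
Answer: 18922/7 ≈ 2703.1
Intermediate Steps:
S = -503/7 (S = -3/7 + (919 - 1419)/7 = -3/7 + (⅐)*(-500) = -3/7 - 500/7 = -503/7 ≈ -71.857)
S - h = -503/7 - 1*(-2775) = -503/7 + 2775 = 18922/7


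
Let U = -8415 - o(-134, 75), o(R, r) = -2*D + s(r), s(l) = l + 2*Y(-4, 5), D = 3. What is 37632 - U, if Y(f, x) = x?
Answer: 46126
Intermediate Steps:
s(l) = 10 + l (s(l) = l + 2*5 = l + 10 = 10 + l)
o(R, r) = 4 + r (o(R, r) = -2*3 + (10 + r) = -6 + (10 + r) = 4 + r)
U = -8494 (U = -8415 - (4 + 75) = -8415 - 1*79 = -8415 - 79 = -8494)
37632 - U = 37632 - 1*(-8494) = 37632 + 8494 = 46126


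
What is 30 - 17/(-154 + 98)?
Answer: 1697/56 ≈ 30.304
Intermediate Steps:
30 - 17/(-154 + 98) = 30 - 17/(-56) = 30 - 1/56*(-17) = 30 + 17/56 = 1697/56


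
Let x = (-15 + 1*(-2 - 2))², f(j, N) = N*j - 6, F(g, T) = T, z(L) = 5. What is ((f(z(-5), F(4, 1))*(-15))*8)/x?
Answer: 120/361 ≈ 0.33241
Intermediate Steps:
f(j, N) = -6 + N*j
x = 361 (x = (-15 + 1*(-4))² = (-15 - 4)² = (-19)² = 361)
((f(z(-5), F(4, 1))*(-15))*8)/x = (((-6 + 1*5)*(-15))*8)/361 = (((-6 + 5)*(-15))*8)*(1/361) = (-1*(-15)*8)*(1/361) = (15*8)*(1/361) = 120*(1/361) = 120/361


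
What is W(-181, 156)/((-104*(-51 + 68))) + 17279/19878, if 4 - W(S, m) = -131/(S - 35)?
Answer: 1097345363/1265194944 ≈ 0.86733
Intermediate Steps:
W(S, m) = 4 + 131/(-35 + S) (W(S, m) = 4 - (-131)/(S - 35) = 4 - (-131)/(-35 + S) = 4 + 131/(-35 + S))
W(-181, 156)/((-104*(-51 + 68))) + 17279/19878 = ((-9 + 4*(-181))/(-35 - 181))/((-104*(-51 + 68))) + 17279/19878 = ((-9 - 724)/(-216))/((-104*17)) + 17279*(1/19878) = -1/216*(-733)/(-1768) + 17279/19878 = (733/216)*(-1/1768) + 17279/19878 = -733/381888 + 17279/19878 = 1097345363/1265194944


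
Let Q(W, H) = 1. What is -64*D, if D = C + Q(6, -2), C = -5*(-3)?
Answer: -1024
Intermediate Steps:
C = 15
D = 16 (D = 15 + 1 = 16)
-64*D = -64*16 = -1024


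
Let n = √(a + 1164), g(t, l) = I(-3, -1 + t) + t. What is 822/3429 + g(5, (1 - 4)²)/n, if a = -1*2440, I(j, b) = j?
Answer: 274/1143 - I*√319/319 ≈ 0.23972 - 0.055989*I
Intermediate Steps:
a = -2440
g(t, l) = -3 + t
n = 2*I*√319 (n = √(-2440 + 1164) = √(-1276) = 2*I*√319 ≈ 35.721*I)
822/3429 + g(5, (1 - 4)²)/n = 822/3429 + (-3 + 5)/((2*I*√319)) = 822*(1/3429) + 2*(-I*√319/638) = 274/1143 - I*√319/319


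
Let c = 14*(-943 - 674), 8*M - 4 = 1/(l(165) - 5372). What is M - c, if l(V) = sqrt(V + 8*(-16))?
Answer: 653309687888/28858347 - sqrt(37)/230866776 ≈ 22639.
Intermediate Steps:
l(V) = sqrt(-128 + V) (l(V) = sqrt(V - 128) = sqrt(-128 + V))
M = 1/2 + 1/(8*(-5372 + sqrt(37))) (M = 1/2 + 1/(8*(sqrt(-128 + 165) - 5372)) = 1/2 + 1/(8*(sqrt(37) - 5372)) = 1/2 + 1/(8*(-5372 + sqrt(37))) ≈ 0.49998)
c = -22638 (c = 14*(-1617) = -22638)
M - c = (14428502/28858347 - sqrt(37)/230866776) - 1*(-22638) = (14428502/28858347 - sqrt(37)/230866776) + 22638 = 653309687888/28858347 - sqrt(37)/230866776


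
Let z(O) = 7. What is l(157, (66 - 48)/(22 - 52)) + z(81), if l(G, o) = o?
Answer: 32/5 ≈ 6.4000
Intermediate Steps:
l(157, (66 - 48)/(22 - 52)) + z(81) = (66 - 48)/(22 - 52) + 7 = 18/(-30) + 7 = 18*(-1/30) + 7 = -⅗ + 7 = 32/5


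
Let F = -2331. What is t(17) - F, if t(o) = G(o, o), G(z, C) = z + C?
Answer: 2365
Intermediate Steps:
G(z, C) = C + z
t(o) = 2*o (t(o) = o + o = 2*o)
t(17) - F = 2*17 - 1*(-2331) = 34 + 2331 = 2365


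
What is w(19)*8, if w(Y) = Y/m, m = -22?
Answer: -76/11 ≈ -6.9091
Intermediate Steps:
w(Y) = -Y/22 (w(Y) = Y/(-22) = Y*(-1/22) = -Y/22)
w(19)*8 = -1/22*19*8 = -19/22*8 = -76/11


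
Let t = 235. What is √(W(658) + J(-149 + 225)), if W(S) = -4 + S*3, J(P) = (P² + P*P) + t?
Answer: √13757 ≈ 117.29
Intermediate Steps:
J(P) = 235 + 2*P² (J(P) = (P² + P*P) + 235 = (P² + P²) + 235 = 2*P² + 235 = 235 + 2*P²)
W(S) = -4 + 3*S
√(W(658) + J(-149 + 225)) = √((-4 + 3*658) + (235 + 2*(-149 + 225)²)) = √((-4 + 1974) + (235 + 2*76²)) = √(1970 + (235 + 2*5776)) = √(1970 + (235 + 11552)) = √(1970 + 11787) = √13757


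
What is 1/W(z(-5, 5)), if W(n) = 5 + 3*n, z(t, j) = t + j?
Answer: 1/5 ≈ 0.20000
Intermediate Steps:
z(t, j) = j + t
1/W(z(-5, 5)) = 1/(5 + 3*(5 - 5)) = 1/(5 + 3*0) = 1/(5 + 0) = 1/5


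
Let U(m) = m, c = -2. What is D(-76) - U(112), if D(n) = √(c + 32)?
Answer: -112 + √30 ≈ -106.52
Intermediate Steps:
D(n) = √30 (D(n) = √(-2 + 32) = √30)
D(-76) - U(112) = √30 - 1*112 = √30 - 112 = -112 + √30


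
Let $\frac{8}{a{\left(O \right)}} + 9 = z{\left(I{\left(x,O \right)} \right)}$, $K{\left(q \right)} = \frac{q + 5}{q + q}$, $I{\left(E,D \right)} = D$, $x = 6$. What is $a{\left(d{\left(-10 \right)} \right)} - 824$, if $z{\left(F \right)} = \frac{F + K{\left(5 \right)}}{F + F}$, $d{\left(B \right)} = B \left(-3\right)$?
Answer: $- \frac{419896}{509} \approx -824.94$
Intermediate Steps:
$d{\left(B \right)} = - 3 B$
$K{\left(q \right)} = \frac{5 + q}{2 q}$
$z{\left(F \right)} = \frac{1 + F}{2 F}$ ($z{\left(F \right)} = \frac{F + \frac{5 + 5}{2 \cdot 5}}{F + F} = \frac{F + \frac{1}{2} \cdot \frac{1}{5} \cdot 10}{2 F} = \left(F + 1\right) \frac{1}{2 F} = \left(1 + F\right) \frac{1}{2 F} = \frac{1 + F}{2 F}$)
$a{\left(O \right)} = \frac{8}{-9 + \frac{1 + O}{2 O}}$
$a{\left(d{\left(-10 \right)} \right)} - 824 = - \frac{16 \left(\left(-3\right) \left(-10\right)\right)}{-1 + 17 \left(\left(-3\right) \left(-10\right)\right)} - 824 = \left(-16\right) 30 \frac{1}{-1 + 17 \cdot 30} - 824 = \left(-16\right) 30 \frac{1}{-1 + 510} - 824 = \left(-16\right) 30 \cdot \frac{1}{509} - 824 = - \frac{480}{509} - 824 = - \frac{419896}{509}$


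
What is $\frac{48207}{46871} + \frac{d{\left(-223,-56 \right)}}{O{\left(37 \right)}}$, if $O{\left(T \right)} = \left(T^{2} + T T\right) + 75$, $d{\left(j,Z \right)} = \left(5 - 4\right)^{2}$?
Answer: $\frac{135653162}{131848123} \approx 1.0289$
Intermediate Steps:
$d{\left(j,Z \right)} = 1$ ($d{\left(j,Z \right)} = 1^{2} = 1$)
$O{\left(T \right)} = 75 + 2 T^{2}$ ($O{\left(T \right)} = \left(T^{2} + T^{2}\right) + 75 = 2 T^{2} + 75 = 75 + 2 T^{2}$)
$\frac{48207}{46871} + \frac{d{\left(-223,-56 \right)}}{O{\left(37 \right)}} = \frac{48207}{46871} + 1 \frac{1}{75 + 2 \cdot 37^{2}} = 48207 \cdot \frac{1}{46871} + 1 \frac{1}{75 + 2 \cdot 1369} = \frac{48207}{46871} + 1 \frac{1}{75 + 2738} = \frac{48207}{46871} + 1 \cdot \frac{1}{2813} = \frac{48207}{46871} + \frac{1}{2813} = \frac{135653162}{131848123}$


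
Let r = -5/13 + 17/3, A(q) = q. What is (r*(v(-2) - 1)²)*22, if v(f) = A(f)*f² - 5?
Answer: 888272/39 ≈ 22776.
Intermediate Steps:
r = 206/39 (r = -5*1/13 + 17*(⅓) = -5/13 + 17/3 = 206/39 ≈ 5.2821)
v(f) = -5 + f³ (v(f) = f*f² - 5 = f³ - 5 = -5 + f³)
(r*(v(-2) - 1)²)*22 = (206*((-5 + (-2)³) - 1)²/39)*22 = (206*((-5 - 8) - 1)²/39)*22 = (206*(-13 - 1)²/39)*22 = ((206/39)*(-14)²)*22 = ((206/39)*196)*22 = (40376/39)*22 = 888272/39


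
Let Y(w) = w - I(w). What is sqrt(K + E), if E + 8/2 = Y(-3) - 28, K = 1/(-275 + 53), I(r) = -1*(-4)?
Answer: I*sqrt(1922298)/222 ≈ 6.2454*I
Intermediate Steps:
I(r) = 4
K = -1/222 (K = 1/(-222) = -1/222 ≈ -0.0045045)
Y(w) = -4 + w (Y(w) = w - 1*4 = w - 4 = -4 + w)
E = -39 (E = -4 + ((-4 - 3) - 28) = -4 + (-7 - 28) = -4 - 35 = -39)
sqrt(K + E) = sqrt(-1/222 - 39) = sqrt(-8659/222) = I*sqrt(1922298)/222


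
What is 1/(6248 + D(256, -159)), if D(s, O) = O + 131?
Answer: 1/6220 ≈ 0.00016077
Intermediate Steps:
D(s, O) = 131 + O
1/(6248 + D(256, -159)) = 1/(6248 + (131 - 159)) = 1/(6248 - 28) = 1/6220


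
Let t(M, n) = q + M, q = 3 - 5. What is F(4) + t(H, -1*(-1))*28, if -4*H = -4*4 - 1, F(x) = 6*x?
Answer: 87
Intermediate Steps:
H = 17/4 (H = -(-4*4 - 1)/4 = -(-16 - 1)/4 = -¼*(-17) = 17/4 ≈ 4.2500)
q = -2
t(M, n) = -2 + M
F(4) + t(H, -1*(-1))*28 = 6*4 + (-2 + 17/4)*28 = 24 + (9/4)*28 = 24 + 63 = 87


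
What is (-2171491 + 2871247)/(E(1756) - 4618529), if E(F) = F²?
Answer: -699756/1534993 ≈ -0.45587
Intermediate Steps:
(-2171491 + 2871247)/(E(1756) - 4618529) = (-2171491 + 2871247)/(1756² - 4618529) = 699756/(3083536 - 4618529) = 699756/(-1534993) = 699756*(-1/1534993) = -699756/1534993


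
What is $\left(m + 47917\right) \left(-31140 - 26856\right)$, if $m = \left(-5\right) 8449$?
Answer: $-328953312$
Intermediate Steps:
$m = -42245$
$\left(m + 47917\right) \left(-31140 - 26856\right) = \left(-42245 + 47917\right) \left(-31140 - 26856\right) = 5672 \left(-57996\right) = -328953312$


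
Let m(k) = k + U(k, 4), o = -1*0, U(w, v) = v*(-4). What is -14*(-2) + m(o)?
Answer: 12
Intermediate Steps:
U(w, v) = -4*v
o = 0
m(k) = -16 + k (m(k) = k - 4*4 = k - 16 = -16 + k)
-14*(-2) + m(o) = -14*(-2) + (-16 + 0) = 28 - 16 = 12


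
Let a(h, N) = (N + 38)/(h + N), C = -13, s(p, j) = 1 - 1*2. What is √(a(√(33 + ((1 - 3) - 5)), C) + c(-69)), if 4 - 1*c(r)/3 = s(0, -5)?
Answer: √(170 - 15*√26)/√(13 - √26) ≈ 3.4403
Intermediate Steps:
s(p, j) = -1 (s(p, j) = 1 - 2 = -1)
c(r) = 15 (c(r) = 12 - 3*(-1) = 12 + 3 = 15)
a(h, N) = (38 + N)/(N + h)
√(a(√(33 + ((1 - 3) - 5)), C) + c(-69)) = √((38 - 13)/(-13 + √(33 + ((1 - 3) - 5))) + 15) = √(25/(-13 + √(33 + (-2 - 5))) + 15) = √(25/(-13 + √(33 - 7)) + 15) = √(25/(-13 + √26) + 15) = √(15 + 25/(-13 + √26))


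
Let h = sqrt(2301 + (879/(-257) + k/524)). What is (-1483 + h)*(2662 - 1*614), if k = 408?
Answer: -3037184 + 24576*sqrt(18091063451)/33667 ≈ -2.9390e+6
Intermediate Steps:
h = 12*sqrt(18091063451)/33667 (h = sqrt(2301 + (879/(-257) + 408/524)) = sqrt(2301 + (879*(-1/257) + 408*(1/524))) = sqrt(2301 + (-879/257 + 102/131)) = sqrt(2301 - 88935/33667) = sqrt(77378832/33667) = 12*sqrt(18091063451)/33667 ≈ 47.941)
(-1483 + h)*(2662 - 1*614) = (-1483 + 12*sqrt(18091063451)/33667)*(2662 - 1*614) = (-1483 + 12*sqrt(18091063451)/33667)*(2662 - 614) = (-1483 + 12*sqrt(18091063451)/33667)*2048 = -3037184 + 24576*sqrt(18091063451)/33667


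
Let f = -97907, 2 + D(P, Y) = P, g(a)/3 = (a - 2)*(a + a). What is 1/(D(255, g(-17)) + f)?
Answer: -1/97654 ≈ -1.0240e-5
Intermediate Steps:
g(a) = 6*a*(-2 + a) (g(a) = 3*((a - 2)*(a + a)) = 3*((-2 + a)*(2*a)) = 3*(2*a*(-2 + a)) = 6*a*(-2 + a))
D(P, Y) = -2 + P
1/(D(255, g(-17)) + f) = 1/((-2 + 255) - 97907) = 1/(253 - 97907) = 1/(-97654) = -1/97654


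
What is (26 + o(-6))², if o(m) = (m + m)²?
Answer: 28900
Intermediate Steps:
o(m) = 4*m² (o(m) = (2*m)² = 4*m²)
(26 + o(-6))² = (26 + 4*(-6)²)² = (26 + 4*36)² = (26 + 144)² = 170² = 28900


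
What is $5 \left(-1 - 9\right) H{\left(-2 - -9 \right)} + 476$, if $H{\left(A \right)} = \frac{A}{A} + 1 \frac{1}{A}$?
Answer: $\frac{2932}{7} \approx 418.86$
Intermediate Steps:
$H{\left(A \right)} = 1 + \frac{1}{A}$
$5 \left(-1 - 9\right) H{\left(-2 - -9 \right)} + 476 = 5 \left(-1 - 9\right) \frac{1 - -7}{-2 - -9} + 476 = 5 \left(-10\right) \frac{1 + \left(-2 + 9\right)}{-2 + 9} + 476 = - 50 \frac{1 + 7}{7} + 476 = - 50 \cdot \frac{1}{7} \cdot 8 + 476 = \left(-50\right) \frac{8}{7} + 476 = - \frac{400}{7} + 476 = \frac{2932}{7}$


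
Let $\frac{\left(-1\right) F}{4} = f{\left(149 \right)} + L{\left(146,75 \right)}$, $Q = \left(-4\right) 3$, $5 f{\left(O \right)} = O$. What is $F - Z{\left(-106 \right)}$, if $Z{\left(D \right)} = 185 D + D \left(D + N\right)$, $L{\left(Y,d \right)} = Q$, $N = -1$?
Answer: $\frac{40984}{5} \approx 8196.8$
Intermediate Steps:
$f{\left(O \right)} = \frac{O}{5}$
$Q = -12$
$L{\left(Y,d \right)} = -12$
$Z{\left(D \right)} = 185 D + D \left(-1 + D\right)$ ($Z{\left(D \right)} = 185 D + D \left(D - 1\right) = 185 D + D \left(-1 + D\right)$)
$F = - \frac{356}{5}$ ($F = - 4 \left(\frac{1}{5} \cdot 149 - 12\right) = - 4 \left(\frac{149}{5} - 12\right) = \left(-4\right) \frac{89}{5} = - \frac{356}{5} \approx -71.2$)
$F - Z{\left(-106 \right)} = - \frac{356}{5} - - 106 \left(184 - 106\right) = - \frac{356}{5} - \left(-106\right) 78 = - \frac{356}{5} - -8268 = - \frac{356}{5} + 8268 = \frac{40984}{5}$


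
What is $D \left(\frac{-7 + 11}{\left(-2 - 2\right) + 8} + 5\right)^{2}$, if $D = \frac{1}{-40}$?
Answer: $- \frac{9}{10} \approx -0.9$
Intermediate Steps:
$D = - \frac{1}{40} \approx -0.025$
$D \left(\frac{-7 + 11}{\left(-2 - 2\right) + 8} + 5\right)^{2} = - \frac{\left(\frac{-7 + 11}{\left(-2 - 2\right) + 8} + 5\right)^{2}}{40} = - \frac{\left(\frac{4}{-4 + 8} + 5\right)^{2}}{40} = - \frac{\left(\frac{4}{4} + 5\right)^{2}}{40} = - \frac{\left(4 \cdot \frac{1}{4} + 5\right)^{2}}{40} = - \frac{\left(1 + 5\right)^{2}}{40} = - \frac{6^{2}}{40} = \left(- \frac{1}{40}\right) 36 = - \frac{9}{10}$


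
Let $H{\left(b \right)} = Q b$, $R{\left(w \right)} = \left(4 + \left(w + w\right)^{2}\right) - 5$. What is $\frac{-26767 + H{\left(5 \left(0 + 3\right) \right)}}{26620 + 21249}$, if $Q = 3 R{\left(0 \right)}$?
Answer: $- \frac{26812}{47869} \approx -0.56011$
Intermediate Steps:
$R{\left(w \right)} = -1 + 4 w^{2}$ ($R{\left(w \right)} = \left(4 + \left(2 w\right)^{2}\right) - 5 = \left(4 + 4 w^{2}\right) - 5 = -1 + 4 w^{2}$)
$Q = -3$ ($Q = 3 \left(-1 + 4 \cdot 0^{2}\right) = 3 \left(-1 + 4 \cdot 0\right) = 3 \left(-1 + 0\right) = 3 \left(-1\right) = -3$)
$H{\left(b \right)} = - 3 b$
$\frac{-26767 + H{\left(5 \left(0 + 3\right) \right)}}{26620 + 21249} = \frac{-26767 - 3 \cdot 5 \left(0 + 3\right)}{26620 + 21249} = \frac{-26767 - 3 \cdot 5 \cdot 3}{47869} = \left(-26767 - 45\right) \frac{1}{47869} = \left(-26812\right) \frac{1}{47869} = - \frac{26812}{47869}$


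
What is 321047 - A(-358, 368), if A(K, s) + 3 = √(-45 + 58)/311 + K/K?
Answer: 321049 - √13/311 ≈ 3.2105e+5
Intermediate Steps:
A(K, s) = -2 + √13/311 (A(K, s) = -3 + (√(-45 + 58)/311 + K/K) = -3 + (√13*(1/311) + 1) = -3 + (√13/311 + 1) = -3 + (1 + √13/311) = -2 + √13/311)
321047 - A(-358, 368) = 321047 - (-2 + √13/311) = 321047 + (2 - √13/311) = 321049 - √13/311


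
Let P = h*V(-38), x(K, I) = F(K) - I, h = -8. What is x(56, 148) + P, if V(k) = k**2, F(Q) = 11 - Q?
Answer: -11745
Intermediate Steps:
x(K, I) = 11 - I - K (x(K, I) = (11 - K) - I = 11 - I - K)
P = -11552 (P = -8*(-38)**2 = -8*1444 = -11552)
x(56, 148) + P = (11 - 1*148 - 1*56) - 11552 = (11 - 148 - 56) - 11552 = -193 - 11552 = -11745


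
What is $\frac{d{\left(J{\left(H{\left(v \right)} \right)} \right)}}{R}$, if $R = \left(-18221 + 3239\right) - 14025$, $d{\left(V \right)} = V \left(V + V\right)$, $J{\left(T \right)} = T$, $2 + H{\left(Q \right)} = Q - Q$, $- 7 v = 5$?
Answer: $- \frac{8}{29007} \approx -0.0002758$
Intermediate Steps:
$v = - \frac{5}{7}$ ($v = \left(- \frac{1}{7}\right) 5 = - \frac{5}{7} \approx -0.71429$)
$H{\left(Q \right)} = -2$ ($H{\left(Q \right)} = -2 + \left(Q - Q\right) = -2 + 0 = -2$)
$d{\left(V \right)} = 2 V^{2}$ ($d{\left(V \right)} = V 2 V = 2 V^{2}$)
$R = -29007$ ($R = -14982 - 14025 = -29007$)
$\frac{d{\left(J{\left(H{\left(v \right)} \right)} \right)}}{R} = \frac{2 \left(-2\right)^{2}}{-29007} = 2 \cdot 4 \left(- \frac{1}{29007}\right) = 8 \left(- \frac{1}{29007}\right) = - \frac{8}{29007}$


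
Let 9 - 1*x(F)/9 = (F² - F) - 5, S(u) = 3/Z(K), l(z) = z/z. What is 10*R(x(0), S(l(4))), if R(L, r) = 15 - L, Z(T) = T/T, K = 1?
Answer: -1110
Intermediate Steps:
Z(T) = 1
l(z) = 1
S(u) = 3 (S(u) = 3/1 = 3*1 = 3)
x(F) = 126 - 9*F² + 9*F (x(F) = 81 - 9*((F² - F) - 5) = 81 - 9*(-5 + F² - F) = 81 + (45 - 9*F² + 9*F) = 126 - 9*F² + 9*F)
10*R(x(0), S(l(4))) = 10*(15 - (126 - 9*0² + 9*0)) = 10*(15 - (126 - 9*0 + 0)) = 10*(15 - (126 + 0 + 0)) = 10*(15 - 1*126) = 10*(15 - 126) = 10*(-111) = -1110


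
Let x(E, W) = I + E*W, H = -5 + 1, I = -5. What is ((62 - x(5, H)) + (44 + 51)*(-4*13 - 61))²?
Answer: 113379904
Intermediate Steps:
H = -4
x(E, W) = -5 + E*W
((62 - x(5, H)) + (44 + 51)*(-4*13 - 61))² = ((62 - (-5 + 5*(-4))) + (44 + 51)*(-4*13 - 61))² = ((62 - (-5 - 20)) + 95*(-52 - 61))² = ((62 - 1*(-25)) + 95*(-113))² = ((62 + 25) - 10735)² = (87 - 10735)² = (-10648)² = 113379904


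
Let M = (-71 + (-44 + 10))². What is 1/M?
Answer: 1/11025 ≈ 9.0703e-5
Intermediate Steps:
M = 11025 (M = (-71 - 34)² = (-105)² = 11025)
1/M = 1/11025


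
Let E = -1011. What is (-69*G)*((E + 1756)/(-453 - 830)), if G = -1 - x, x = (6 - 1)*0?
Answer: -51405/1283 ≈ -40.066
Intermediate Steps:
x = 0 (x = 5*0 = 0)
G = -1 (G = -1 - 1*0 = -1 + 0 = -1)
(-69*G)*((E + 1756)/(-453 - 830)) = (-69*(-1))*((-1011 + 1756)/(-453 - 830)) = 69*(745/(-1283)) = 69*(745*(-1/1283)) = 69*(-745/1283) = -51405/1283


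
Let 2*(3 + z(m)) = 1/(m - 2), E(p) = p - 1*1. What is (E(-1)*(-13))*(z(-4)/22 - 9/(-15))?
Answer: 7891/660 ≈ 11.956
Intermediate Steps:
E(p) = -1 + p (E(p) = p - 1 = -1 + p)
z(m) = -3 + 1/(2*(-2 + m)) (z(m) = -3 + 1/(2*(m - 2)) = -3 + 1/(2*(-2 + m)))
(E(-1)*(-13))*(z(-4)/22 - 9/(-15)) = ((-1 - 1)*(-13))*(((13 - 6*(-4))/(2*(-2 - 4)))/22 - 9/(-15)) = (-2*(-13))*(((½)*(13 + 24)/(-6))*(1/22) - 9*(-1/15)) = 26*(((½)*(-⅙)*37)*(1/22) + ⅗) = 26*(-37/12*1/22 + ⅗) = 26*(-37/264 + ⅗) = 26*(607/1320) = 7891/660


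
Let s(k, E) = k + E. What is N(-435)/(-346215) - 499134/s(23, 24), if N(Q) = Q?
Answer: -11520510491/1084807 ≈ -10620.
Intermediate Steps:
s(k, E) = E + k
N(-435)/(-346215) - 499134/s(23, 24) = -435/(-346215) - 499134/(24 + 23) = -435*(-1/346215) - 499134/47 = 29/23081 - 499134*1/47 = 29/23081 - 499134/47 = -11520510491/1084807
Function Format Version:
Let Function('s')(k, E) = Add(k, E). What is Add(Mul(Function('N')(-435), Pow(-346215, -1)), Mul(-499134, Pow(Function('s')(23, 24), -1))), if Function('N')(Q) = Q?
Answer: Rational(-11520510491, 1084807) ≈ -10620.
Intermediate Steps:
Function('s')(k, E) = Add(E, k)
Add(Mul(Function('N')(-435), Pow(-346215, -1)), Mul(-499134, Pow(Function('s')(23, 24), -1))) = Add(Mul(-435, Pow(-346215, -1)), Mul(-499134, Pow(Add(24, 23), -1))) = Add(Mul(-435, Rational(-1, 346215)), Mul(-499134, Pow(47, -1))) = Add(Rational(29, 23081), Mul(-499134, Rational(1, 47))) = Add(Rational(29, 23081), Rational(-499134, 47)) = Rational(-11520510491, 1084807)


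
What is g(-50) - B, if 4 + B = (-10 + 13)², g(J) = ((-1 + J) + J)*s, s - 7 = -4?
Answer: -308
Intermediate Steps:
s = 3 (s = 7 - 4 = 3)
g(J) = -3 + 6*J (g(J) = ((-1 + J) + J)*3 = (-1 + 2*J)*3 = -3 + 6*J)
B = 5 (B = -4 + (-10 + 13)² = -4 + 3² = -4 + 9 = 5)
g(-50) - B = (-3 + 6*(-50)) - 1*5 = (-3 - 300) - 5 = -303 - 5 = -308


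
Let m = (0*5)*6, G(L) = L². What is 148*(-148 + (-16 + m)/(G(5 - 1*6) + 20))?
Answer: -462352/21 ≈ -22017.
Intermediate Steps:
m = 0 (m = 0*6 = 0)
148*(-148 + (-16 + m)/(G(5 - 1*6) + 20)) = 148*(-148 + (-16 + 0)/((5 - 1*6)² + 20)) = 148*(-148 - 16/((5 - 6)² + 20)) = 148*(-148 - 16/((-1)² + 20)) = 148*(-148 - 16/(1 + 20)) = 148*(-148 - 16/21) = 148*(-3124/21) = -462352/21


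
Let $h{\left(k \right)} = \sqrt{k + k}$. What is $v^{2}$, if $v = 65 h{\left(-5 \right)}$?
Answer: $-42250$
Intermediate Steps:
$h{\left(k \right)} = \sqrt{2} \sqrt{k}$ ($h{\left(k \right)} = \sqrt{2 k} = \sqrt{2} \sqrt{k}$)
$v = 65 i \sqrt{10}$ ($v = 65 \sqrt{2} \sqrt{-5} = 65 \sqrt{2} i \sqrt{5} = 65 i \sqrt{10} \approx 205.55 i$)
$v^{2} = \left(65 i \sqrt{10}\right)^{2} = -42250$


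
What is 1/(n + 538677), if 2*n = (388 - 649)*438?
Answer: 1/481518 ≈ 2.0768e-6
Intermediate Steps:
n = -57159 (n = ((388 - 649)*438)/2 = (-261*438)/2 = (½)*(-114318) = -57159)
1/(n + 538677) = 1/(-57159 + 538677) = 1/481518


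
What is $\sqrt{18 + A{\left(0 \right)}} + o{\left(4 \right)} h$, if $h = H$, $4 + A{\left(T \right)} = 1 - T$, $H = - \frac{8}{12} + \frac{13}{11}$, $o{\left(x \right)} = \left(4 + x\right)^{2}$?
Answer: $\frac{1088}{33} + \sqrt{15} \approx 36.843$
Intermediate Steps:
$H = \frac{17}{33}$ ($H = \left(-8\right) \frac{1}{12} + 13 \cdot \frac{1}{11} = - \frac{2}{3} + \frac{13}{11} = \frac{17}{33} \approx 0.51515$)
$A{\left(T \right)} = -3 - T$ ($A{\left(T \right)} = -4 - \left(-1 + T\right) = -3 - T$)
$h = \frac{17}{33} \approx 0.51515$
$\sqrt{18 + A{\left(0 \right)}} + o{\left(4 \right)} h = \sqrt{18 - 3} + \left(4 + 4\right)^{2} \cdot \frac{17}{33} = \sqrt{18 + \left(-3 + 0\right)} + 8^{2} \cdot \frac{17}{33} = \sqrt{18 - 3} + 64 \cdot \frac{17}{33} = \sqrt{15} + \frac{1088}{33} = \frac{1088}{33} + \sqrt{15}$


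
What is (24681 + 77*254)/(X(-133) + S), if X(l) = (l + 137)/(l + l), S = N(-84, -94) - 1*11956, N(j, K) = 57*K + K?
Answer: -5883787/2315266 ≈ -2.5413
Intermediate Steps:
N(j, K) = 58*K
S = -17408 (S = 58*(-94) - 1*11956 = -5452 - 11956 = -17408)
X(l) = (137 + l)/(2*l) (X(l) = (137 + l)/((2*l)) = (137 + l)*(1/(2*l)) = (137 + l)/(2*l))
(24681 + 77*254)/(X(-133) + S) = (24681 + 77*254)/((1/2)*(137 - 133)/(-133) - 17408) = (24681 + 19558)/((1/2)*(-1/133)*4 - 17408) = 44239/(-2/133 - 17408) = 44239/(-2315266/133) = 44239*(-133/2315266) = -5883787/2315266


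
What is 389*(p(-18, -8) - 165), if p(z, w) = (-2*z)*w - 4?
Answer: -177773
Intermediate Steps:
p(z, w) = -4 - 2*w*z (p(z, w) = -2*w*z - 4 = -4 - 2*w*z)
389*(p(-18, -8) - 165) = 389*((-4 - 2*(-8)*(-18)) - 165) = 389*((-4 - 288) - 165) = 389*(-292 - 165) = 389*(-457) = -177773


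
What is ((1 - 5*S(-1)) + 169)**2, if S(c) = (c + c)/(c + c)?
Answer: 27225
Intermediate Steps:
S(c) = 1 (S(c) = (2*c)/((2*c)) = (2*c)*(1/(2*c)) = 1)
((1 - 5*S(-1)) + 169)**2 = ((1 - 5*1) + 169)**2 = ((1 - 5) + 169)**2 = (-4 + 169)**2 = 165**2 = 27225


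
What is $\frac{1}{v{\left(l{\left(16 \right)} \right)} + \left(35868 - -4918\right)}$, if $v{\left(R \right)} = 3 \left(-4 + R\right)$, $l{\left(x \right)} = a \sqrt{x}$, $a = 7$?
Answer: $\frac{1}{40858} \approx 2.4475 \cdot 10^{-5}$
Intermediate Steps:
$l{\left(x \right)} = 7 \sqrt{x}$
$v{\left(R \right)} = -12 + 3 R$
$\frac{1}{v{\left(l{\left(16 \right)} \right)} + \left(35868 - -4918\right)} = \frac{1}{\left(-12 + 3 \cdot 7 \sqrt{16}\right) + \left(35868 - -4918\right)} = \frac{1}{\left(-12 + 3 \cdot 7 \cdot 4\right) + \left(35868 + 4918\right)} = \frac{1}{\left(-12 + 3 \cdot 28\right) + 40786} = \frac{1}{\left(-12 + 84\right) + 40786} = \frac{1}{72 + 40786} = \frac{1}{40858}$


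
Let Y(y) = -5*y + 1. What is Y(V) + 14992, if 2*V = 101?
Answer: 29481/2 ≈ 14741.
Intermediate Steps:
V = 101/2 (V = (1/2)*101 = 101/2 ≈ 50.500)
Y(y) = 1 - 5*y
Y(V) + 14992 = (1 - 5*101/2) + 14992 = (1 - 505/2) + 14992 = -503/2 + 14992 = 29481/2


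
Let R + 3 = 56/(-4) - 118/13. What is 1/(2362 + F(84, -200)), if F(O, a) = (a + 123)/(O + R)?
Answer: 753/1777585 ≈ 0.00042361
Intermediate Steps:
R = -339/13 (R = -3 + (56/(-4) - 118/13) = -3 + (56*(-1/4) - 118*1/13) = -3 + (-14 - 118/13) = -3 - 300/13 = -339/13 ≈ -26.077)
F(O, a) = (123 + a)/(-339/13 + O) (F(O, a) = (a + 123)/(O - 339/13) = (123 + a)/(-339/13 + O))
1/(2362 + F(84, -200)) = 1/(2362 + 13*(123 - 200)/(-339 + 13*84)) = 1/(2362 + 13*(-77)/(-339 + 1092)) = 1/(2362 + 13*(-77)/753) = 1/(2362 + 13*(1/753)*(-77)) = 1/(2362 - 1001/753) = 1/(1777585/753) = 753/1777585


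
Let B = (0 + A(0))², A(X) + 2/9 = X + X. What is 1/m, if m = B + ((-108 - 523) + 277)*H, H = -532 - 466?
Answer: 81/28616656 ≈ 2.8305e-6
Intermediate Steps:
A(X) = -2/9 + 2*X (A(X) = -2/9 + (X + X) = -2/9 + 2*X)
B = 4/81 (B = (0 + (-2/9 + 2*0))² = (0 + (-2/9 + 0))² = (0 - 2/9)² = (-2/9)² = 4/81 ≈ 0.049383)
H = -998
m = 28616656/81 (m = 4/81 + ((-108 - 523) + 277)*(-998) = 4/81 + (-631 + 277)*(-998) = 4/81 - 354*(-998) = 4/81 + 353292 = 28616656/81 ≈ 3.5329e+5)
1/m = 1/(28616656/81) = 81/28616656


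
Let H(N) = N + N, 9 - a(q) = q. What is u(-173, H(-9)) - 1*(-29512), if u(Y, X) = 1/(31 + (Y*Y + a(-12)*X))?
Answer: 873023985/29582 ≈ 29512.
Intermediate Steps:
a(q) = 9 - q
H(N) = 2*N
u(Y, X) = 1/(31 + Y**2 + 21*X) (u(Y, X) = 1/(31 + (Y*Y + (9 - 1*(-12))*X)) = 1/(31 + (Y**2 + (9 + 12)*X)) = 1/(31 + (Y**2 + 21*X)) = 1/(31 + Y**2 + 21*X))
u(-173, H(-9)) - 1*(-29512) = 1/(31 + (-173)**2 + 21*(2*(-9))) - 1*(-29512) = 1/(31 + 29929 + 21*(-18)) + 29512 = 1/(31 + 29929 - 378) + 29512 = 1/29582 + 29512 = 873023985/29582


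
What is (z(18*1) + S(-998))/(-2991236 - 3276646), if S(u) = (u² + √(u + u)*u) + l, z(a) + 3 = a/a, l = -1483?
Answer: -994519/6267882 + 998*I*√499/3133941 ≈ -0.15867 + 0.0071136*I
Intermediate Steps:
z(a) = -2 (z(a) = -3 + a/a = -3 + 1 = -2)
S(u) = -1483 + u² + √2*u^(3/2) (S(u) = (u² + √(u + u)*u) - 1483 = (u² + √(2*u)*u) - 1483 = (u² + (√2*√u)*u) - 1483 = (u² + √2*u^(3/2)) - 1483 = -1483 + u² + √2*u^(3/2))
(z(18*1) + S(-998))/(-2991236 - 3276646) = (-2 + (-1483 + (-998)² + √2*(-998)^(3/2)))/(-2991236 - 3276646) = (-2 + (-1483 + 996004 + √2*(-998*I*√998)))/(-6267882) = (-2 + (-1483 + 996004 - 1996*I*√499))*(-1/6267882) = (-2 + (994521 - 1996*I*√499))*(-1/6267882) = (994519 - 1996*I*√499)*(-1/6267882) = -994519/6267882 + 998*I*√499/3133941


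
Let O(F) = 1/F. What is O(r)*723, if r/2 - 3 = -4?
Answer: -723/2 ≈ -361.50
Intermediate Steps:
r = -2 (r = 6 + 2*(-4) = 6 - 8 = -2)
O(r)*723 = 723/(-2) = -½*723 = -723/2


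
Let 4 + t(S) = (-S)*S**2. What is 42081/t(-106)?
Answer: 14027/397004 ≈ 0.035332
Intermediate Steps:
t(S) = -4 - S**3 (t(S) = -4 + (-S)*S**2 = -4 - S**3)
42081/t(-106) = 42081/(-4 - 1*(-106)**3) = 42081/(-4 - 1*(-1191016)) = 42081/(-4 + 1191016) = 42081/1191012 = 42081*(1/1191012) = 14027/397004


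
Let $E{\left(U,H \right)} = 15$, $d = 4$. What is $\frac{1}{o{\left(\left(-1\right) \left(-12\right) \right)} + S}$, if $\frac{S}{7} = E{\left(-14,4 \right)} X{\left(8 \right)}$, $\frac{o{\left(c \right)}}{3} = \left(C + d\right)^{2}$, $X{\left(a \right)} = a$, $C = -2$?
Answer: $\frac{1}{852} \approx 0.0011737$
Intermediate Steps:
$o{\left(c \right)} = 12$ ($o{\left(c \right)} = 3 \left(-2 + 4\right)^{2} = 3 \cdot 2^{2} = 3 \cdot 4 = 12$)
$S = 840$ ($S = 7 \cdot 15 \cdot 8 = 7 \cdot 120 = 840$)
$\frac{1}{o{\left(\left(-1\right) \left(-12\right) \right)} + S} = \frac{1}{12 + 840} = \frac{1}{852}$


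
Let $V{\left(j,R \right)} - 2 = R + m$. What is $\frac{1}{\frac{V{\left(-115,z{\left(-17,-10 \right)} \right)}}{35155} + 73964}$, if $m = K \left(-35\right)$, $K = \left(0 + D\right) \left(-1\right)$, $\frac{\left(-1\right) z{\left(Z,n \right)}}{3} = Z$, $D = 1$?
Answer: $\frac{35155}{2600204508} \approx 1.352 \cdot 10^{-5}$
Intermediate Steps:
$z{\left(Z,n \right)} = - 3 Z$
$K = -1$ ($K = \left(0 + 1\right) \left(-1\right) = 1 \left(-1\right) = -1$)
$m = 35$ ($m = \left(-1\right) \left(-35\right) = 35$)
$V{\left(j,R \right)} = 37 + R$ ($V{\left(j,R \right)} = 2 + \left(R + 35\right) = 2 + \left(35 + R\right) = 37 + R$)
$\frac{1}{\frac{V{\left(-115,z{\left(-17,-10 \right)} \right)}}{35155} + 73964} = \frac{1}{\frac{37 - -51}{35155} + 73964} = \frac{1}{\left(37 + 51\right) \frac{1}{35155} + 73964} = \frac{1}{88 \cdot \frac{1}{35155} + 73964} = \frac{1}{\frac{88}{35155} + 73964} = \frac{1}{\frac{2600204508}{35155}} = \frac{35155}{2600204508}$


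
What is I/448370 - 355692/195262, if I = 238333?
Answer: -56472121897/43774811470 ≈ -1.2901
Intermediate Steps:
I/448370 - 355692/195262 = 238333/448370 - 355692/195262 = 238333*(1/448370) - 355692*1/195262 = 238333/448370 - 177846/97631 = -56472121897/43774811470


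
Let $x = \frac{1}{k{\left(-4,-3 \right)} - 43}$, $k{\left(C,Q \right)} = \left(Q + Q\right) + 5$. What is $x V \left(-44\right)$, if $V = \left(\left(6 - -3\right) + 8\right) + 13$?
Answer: $30$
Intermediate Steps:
$k{\left(C,Q \right)} = 5 + 2 Q$ ($k{\left(C,Q \right)} = 2 Q + 5 = 5 + 2 Q$)
$x = - \frac{1}{44}$ ($x = \frac{1}{\left(5 + 2 \left(-3\right)\right) - 43} = \frac{1}{\left(5 - 6\right) - 43} = \frac{1}{-1 - 43} = \frac{1}{-44} = - \frac{1}{44} \approx -0.022727$)
$V = 30$ ($V = \left(\left(6 + 3\right) + 8\right) + 13 = \left(9 + 8\right) + 13 = 17 + 13 = 30$)
$x V \left(-44\right) = \left(- \frac{1}{44}\right) 30 \left(-44\right) = \left(- \frac{15}{22}\right) \left(-44\right) = 30$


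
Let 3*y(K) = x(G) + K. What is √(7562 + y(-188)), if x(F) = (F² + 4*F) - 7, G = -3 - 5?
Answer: √67569/3 ≈ 86.647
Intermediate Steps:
G = -8
x(F) = -7 + F² + 4*F
y(K) = 25/3 + K/3 (y(K) = ((-7 + (-8)² + 4*(-8)) + K)/3 = ((-7 + 64 - 32) + K)/3 = (25 + K)/3 = 25/3 + K/3)
√(7562 + y(-188)) = √(7562 + (25/3 + (⅓)*(-188))) = √(7562 + (25/3 - 188/3)) = √(7562 - 163/3) = √(22523/3) = √67569/3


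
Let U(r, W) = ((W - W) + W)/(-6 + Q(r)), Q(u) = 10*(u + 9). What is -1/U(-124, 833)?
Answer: 68/49 ≈ 1.3878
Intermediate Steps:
Q(u) = 90 + 10*u (Q(u) = 10*(9 + u) = 90 + 10*u)
U(r, W) = W/(84 + 10*r) (U(r, W) = ((W - W) + W)/(-6 + (90 + 10*r)) = (0 + W)/(84 + 10*r) = W/(84 + 10*r))
-1/U(-124, 833) = -1/((½)*833/(42 + 5*(-124))) = -1/((½)*833/(42 - 620)) = -1/((½)*833/(-578)) = -1/((½)*833*(-1/578)) = -1/(-49/68) = -1*(-68/49) = 68/49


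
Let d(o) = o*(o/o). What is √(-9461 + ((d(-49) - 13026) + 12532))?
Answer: 2*I*√2501 ≈ 100.02*I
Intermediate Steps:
d(o) = o (d(o) = o*1 = o)
√(-9461 + ((d(-49) - 13026) + 12532)) = √(-9461 + ((-49 - 13026) + 12532)) = √(-9461 + (-13075 + 12532)) = √(-9461 - 543) = √(-10004) = 2*I*√2501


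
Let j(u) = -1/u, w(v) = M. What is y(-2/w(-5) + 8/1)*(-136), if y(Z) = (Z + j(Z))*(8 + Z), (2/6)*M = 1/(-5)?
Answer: -266104/9 ≈ -29567.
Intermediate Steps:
M = -⅗ (M = 3/(-5) = 3*(-⅕) = -⅗ ≈ -0.60000)
w(v) = -⅗
y(Z) = (8 + Z)*(Z - 1/Z) (y(Z) = (Z - 1/Z)*(8 + Z) = (8 + Z)*(Z - 1/Z))
y(-2/w(-5) + 8/1)*(-136) = (-1 + (-2/(-⅗) + 8/1)² - 8/(-2/(-⅗) + 8/1) + 8*(-2/(-⅗) + 8/1))*(-136) = (-1 + (-2*(-5/3) + 8*1)² - 8/(-2*(-5/3) + 8*1) + 8*(-2*(-5/3) + 8*1))*(-136) = (-1 + (10/3 + 8)² - 8/(10/3 + 8) + 8*(10/3 + 8))*(-136) = (-1 + (34/3)² - 8/34/3 + 8*(34/3))*(-136) = (-1 + 1156/9 - 8*3/34 + 272/3)*(-136) = (-1 + 1156/9 - 12/17 + 272/3)*(-136) = (33263/153)*(-136) = -266104/9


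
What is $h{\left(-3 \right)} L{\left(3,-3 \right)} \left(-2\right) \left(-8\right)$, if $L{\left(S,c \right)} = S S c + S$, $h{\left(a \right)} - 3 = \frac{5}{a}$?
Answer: $-512$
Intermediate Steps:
$h{\left(a \right)} = 3 + \frac{5}{a}$
$L{\left(S,c \right)} = S + c S^{2}$ ($L{\left(S,c \right)} = S^{2} c + S = c S^{2} + S = S + c S^{2}$)
$h{\left(-3 \right)} L{\left(3,-3 \right)} \left(-2\right) \left(-8\right) = \left(3 + \frac{5}{-3}\right) 3 \left(1 + 3 \left(-3\right)\right) \left(-2\right) \left(-8\right) = \left(3 + 5 \left(- \frac{1}{3}\right)\right) 3 \left(1 - 9\right) \left(-2\right) \left(-8\right) = \left(3 - \frac{5}{3}\right) 3 \left(-8\right) \left(-2\right) \left(-8\right) = \frac{4 \left(\left(-24\right) \left(-2\right)\right)}{3} \left(-8\right) = \frac{4}{3} \cdot 48 \left(-8\right) = 64 \left(-8\right) = -512$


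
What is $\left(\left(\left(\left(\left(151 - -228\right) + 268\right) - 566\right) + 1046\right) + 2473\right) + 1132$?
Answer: $4732$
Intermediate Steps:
$\left(\left(\left(\left(\left(151 - -228\right) + 268\right) - 566\right) + 1046\right) + 2473\right) + 1132 = \left(\left(\left(\left(\left(151 + 228\right) + 268\right) - 566\right) + 1046\right) + 2473\right) + 1132 = \left(\left(\left(\left(379 + 268\right) - 566\right) + 1046\right) + 2473\right) + 1132 = \left(\left(\left(647 - 566\right) + 1046\right) + 2473\right) + 1132 = \left(\left(81 + 1046\right) + 2473\right) + 1132 = \left(1127 + 2473\right) + 1132 = 3600 + 1132 = 4732$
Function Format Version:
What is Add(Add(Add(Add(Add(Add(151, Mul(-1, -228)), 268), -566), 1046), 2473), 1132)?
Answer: 4732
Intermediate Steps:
Add(Add(Add(Add(Add(Add(151, Mul(-1, -228)), 268), -566), 1046), 2473), 1132) = Add(Add(Add(Add(Add(Add(151, 228), 268), -566), 1046), 2473), 1132) = Add(Add(Add(Add(Add(379, 268), -566), 1046), 2473), 1132) = Add(Add(Add(Add(647, -566), 1046), 2473), 1132) = Add(Add(Add(81, 1046), 2473), 1132) = Add(Add(1127, 2473), 1132) = Add(3600, 1132) = 4732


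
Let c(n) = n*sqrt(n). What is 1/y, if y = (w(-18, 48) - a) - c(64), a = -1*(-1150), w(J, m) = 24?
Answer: -1/1638 ≈ -0.00061050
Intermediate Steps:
c(n) = n**(3/2)
a = 1150
y = -1638 (y = (24 - 1*1150) - 64**(3/2) = (24 - 1150) - 1*512 = -1126 - 512 = -1638)
1/y = 1/(-1638) = -1/1638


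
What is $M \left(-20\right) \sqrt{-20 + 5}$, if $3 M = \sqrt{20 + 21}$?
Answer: $- \frac{20 i \sqrt{615}}{3} \approx - 165.33 i$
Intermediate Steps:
$M = \frac{\sqrt{41}}{3}$ ($M = \frac{\sqrt{20 + 21}}{3} = \frac{\sqrt{41}}{3} \approx 2.1344$)
$M \left(-20\right) \sqrt{-20 + 5} = \frac{\sqrt{41}}{3} \left(-20\right) \sqrt{-20 + 5} = - \frac{20 \sqrt{41}}{3} \sqrt{-15} = - \frac{20 \sqrt{41}}{3} i \sqrt{15} = - \frac{20 i \sqrt{615}}{3}$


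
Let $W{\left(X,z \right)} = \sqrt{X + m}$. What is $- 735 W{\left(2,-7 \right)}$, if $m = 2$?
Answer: $-1470$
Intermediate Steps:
$W{\left(X,z \right)} = \sqrt{2 + X}$ ($W{\left(X,z \right)} = \sqrt{X + 2} = \sqrt{2 + X}$)
$- 735 W{\left(2,-7 \right)} = - 735 \sqrt{2 + 2} = - 735 \sqrt{4} = \left(-735\right) 2 = -1470$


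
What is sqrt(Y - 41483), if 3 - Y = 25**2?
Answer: I*sqrt(42105) ≈ 205.2*I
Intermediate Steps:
Y = -622 (Y = 3 - 1*25**2 = 3 - 1*625 = 3 - 625 = -622)
sqrt(Y - 41483) = sqrt(-622 - 41483) = sqrt(-42105) = I*sqrt(42105)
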